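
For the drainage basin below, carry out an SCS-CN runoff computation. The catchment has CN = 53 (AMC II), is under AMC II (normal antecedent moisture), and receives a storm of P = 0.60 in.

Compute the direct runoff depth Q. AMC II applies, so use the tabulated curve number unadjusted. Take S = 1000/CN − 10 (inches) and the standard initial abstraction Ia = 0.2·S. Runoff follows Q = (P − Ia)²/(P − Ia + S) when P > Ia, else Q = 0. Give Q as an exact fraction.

Q = 0 in ≈ 0.000 in

AMC II — tabulated CN = 53 applies directly.
S = 1000/53 − 10 = 470/53 in ≈ 8.868 in
Ia = 0.2S: 0.2·8.868 = 1.774 in (exactly 94/53)
P = 0.600 ≤ Ia = 1.774 in: entire storm abstracted, Q = 0.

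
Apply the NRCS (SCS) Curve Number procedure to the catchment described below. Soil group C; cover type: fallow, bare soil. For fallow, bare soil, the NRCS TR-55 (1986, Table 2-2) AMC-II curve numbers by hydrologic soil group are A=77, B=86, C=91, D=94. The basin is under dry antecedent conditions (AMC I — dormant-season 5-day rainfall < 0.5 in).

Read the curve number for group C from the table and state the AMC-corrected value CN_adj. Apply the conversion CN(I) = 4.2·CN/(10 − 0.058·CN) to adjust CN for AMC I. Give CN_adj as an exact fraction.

NRCS table: fallow, bare soil, soil group C → CN(II) = 91
CN(I) from CN(II)=91: (4.2·91)/(10 − 0.058·91) = 63700/787 ≈ 80.940

CN_adj = 63700/787 ≈ 80.940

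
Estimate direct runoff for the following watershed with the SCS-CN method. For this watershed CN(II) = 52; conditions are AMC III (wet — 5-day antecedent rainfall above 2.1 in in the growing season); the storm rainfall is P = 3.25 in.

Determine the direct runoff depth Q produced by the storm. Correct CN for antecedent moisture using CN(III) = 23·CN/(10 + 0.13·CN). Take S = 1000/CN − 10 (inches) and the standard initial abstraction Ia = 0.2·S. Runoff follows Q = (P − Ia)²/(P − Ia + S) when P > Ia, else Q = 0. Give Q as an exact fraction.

Q = 8567329/9241492 in ≈ 0.927 in

Adjust CN=52 to AMC III: 23·52/(10 + 0.13·52) → 1196 ÷ (419/25) = 29900/419 ≈ 71.360
S = 1000/(29900/419) − 10 = 1200/299 in ≈ 4.013 in
Ia = 0.2·(1200/299) = 240/299 in ≈ 0.803 in
P − Ia = 3.250 − 0.803 = 2927/1196 ≈ 2.447 in (> 0, runoff occurs)
Q: (2927/1196)² ÷ (7727/1196) = 8567329/9241492 in (≈ 0.927 in)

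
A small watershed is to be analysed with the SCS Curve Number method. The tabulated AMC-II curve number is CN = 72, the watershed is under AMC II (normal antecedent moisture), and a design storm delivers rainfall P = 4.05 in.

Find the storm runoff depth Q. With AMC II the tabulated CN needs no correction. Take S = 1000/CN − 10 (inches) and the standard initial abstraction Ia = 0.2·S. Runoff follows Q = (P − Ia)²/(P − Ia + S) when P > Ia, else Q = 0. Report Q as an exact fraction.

Q = 346921/232020 in ≈ 1.495 in

Average conditions: CN = 72 (no AMC adjustment).
S = 1000/72 − 10 = 35/9 in ≈ 3.889 in
Ia = 0.2·(35/9) = 7/9 in ≈ 0.778 in
Excess rainfall: 4.050 − 0.778 = 3.272 in; P > Ia so Q > 0
Q: (589/180)² ÷ (1289/180) = 346921/232020 in (≈ 1.495 in)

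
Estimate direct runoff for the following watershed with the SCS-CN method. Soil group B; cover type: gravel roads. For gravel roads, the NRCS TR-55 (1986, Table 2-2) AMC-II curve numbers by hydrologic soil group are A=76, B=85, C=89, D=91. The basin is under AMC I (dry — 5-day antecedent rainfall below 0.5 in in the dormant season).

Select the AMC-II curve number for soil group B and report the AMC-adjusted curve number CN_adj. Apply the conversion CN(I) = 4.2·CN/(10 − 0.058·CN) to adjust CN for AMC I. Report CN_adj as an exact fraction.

NRCS table: gravel roads, soil group B → CN(II) = 85
Dry (AMC I): CN(I) = 4.2·85/(10 − 0.058·85) = 357/(507/100) = 11900/169 ≈ 70.414

CN_adj = 11900/169 ≈ 70.414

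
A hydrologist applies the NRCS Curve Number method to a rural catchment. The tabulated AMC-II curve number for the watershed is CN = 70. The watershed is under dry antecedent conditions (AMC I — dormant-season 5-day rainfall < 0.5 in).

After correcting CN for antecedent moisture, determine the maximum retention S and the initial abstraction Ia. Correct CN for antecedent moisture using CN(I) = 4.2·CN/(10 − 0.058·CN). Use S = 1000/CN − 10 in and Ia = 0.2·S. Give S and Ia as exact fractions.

S = 500/49 in ≈ 10.204 in; Ia = 100/49 in ≈ 2.041 in

Adjust CN=70 to AMC I: 4.2·70/(10 − 0.058·70) → 294 ÷ (297/50) = 4900/99 ≈ 49.495
S = 1000/(4900/99) − 10 = 500/49 in ≈ 10.204 in
Initial abstraction Ia = S/5 = (500/49)/5 = 100/49 ≈ 2.041 in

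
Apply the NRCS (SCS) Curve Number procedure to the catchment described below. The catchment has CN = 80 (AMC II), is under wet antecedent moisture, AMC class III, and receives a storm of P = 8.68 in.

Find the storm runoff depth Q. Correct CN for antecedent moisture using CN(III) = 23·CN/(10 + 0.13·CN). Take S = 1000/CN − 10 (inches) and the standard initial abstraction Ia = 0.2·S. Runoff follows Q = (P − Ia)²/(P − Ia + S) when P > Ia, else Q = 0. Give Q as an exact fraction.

Q = 23677956/3157325 in ≈ 7.499 in

Adjust CN=80 to AMC III: 23·80/(10 + 0.13·80) → 1840 ÷ (102/5) = 4600/51 ≈ 90.196
S = 1000/(4600/51) − 10 = 25/23 in ≈ 1.087 in
Initial abstraction Ia = S/5 = (25/23)/5 = 5/23 ≈ 0.217 in
Excess rainfall: 8.680 − 0.217 = 8.463 in; P > Ia so Q > 0
Q: (4866/575)² ÷ (5491/575) = 23677956/3157325 in (≈ 7.499 in)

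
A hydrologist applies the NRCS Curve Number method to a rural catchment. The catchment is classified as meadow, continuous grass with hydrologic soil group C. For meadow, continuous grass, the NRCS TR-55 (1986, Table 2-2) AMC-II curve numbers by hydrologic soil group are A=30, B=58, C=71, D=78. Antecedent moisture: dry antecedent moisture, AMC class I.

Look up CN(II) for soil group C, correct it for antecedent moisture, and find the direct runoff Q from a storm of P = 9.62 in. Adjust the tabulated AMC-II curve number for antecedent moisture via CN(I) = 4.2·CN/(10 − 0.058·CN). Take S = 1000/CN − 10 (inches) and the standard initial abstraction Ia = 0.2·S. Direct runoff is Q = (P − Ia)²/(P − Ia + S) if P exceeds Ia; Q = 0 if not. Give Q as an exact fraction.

Q = 327379653241/96704098050 in ≈ 3.385 in

NRCS table: meadow, continuous grass, soil group C → CN(II) = 71
Adjust CN=71 to AMC I: 4.2·71/(10 − 0.058·71) → (1491/5) ÷ (2941/500) = 149100/2941 ≈ 50.697
S = 1000/(149100/2941) − 10 = 14500/1491 in ≈ 9.725 in
Ia = 0.2·(14500/1491) = 2900/1491 in ≈ 1.945 in
Since P=9.620 > Ia=1.945: effective rainfall P−Ia = 572171/74550 in
Q = (572171/74550)²/((572171/74550) + 14500/1491) = (327379653241/5557702500)/(1297171/74550) = 327379653241/96704098050 in ≈ 3.385 in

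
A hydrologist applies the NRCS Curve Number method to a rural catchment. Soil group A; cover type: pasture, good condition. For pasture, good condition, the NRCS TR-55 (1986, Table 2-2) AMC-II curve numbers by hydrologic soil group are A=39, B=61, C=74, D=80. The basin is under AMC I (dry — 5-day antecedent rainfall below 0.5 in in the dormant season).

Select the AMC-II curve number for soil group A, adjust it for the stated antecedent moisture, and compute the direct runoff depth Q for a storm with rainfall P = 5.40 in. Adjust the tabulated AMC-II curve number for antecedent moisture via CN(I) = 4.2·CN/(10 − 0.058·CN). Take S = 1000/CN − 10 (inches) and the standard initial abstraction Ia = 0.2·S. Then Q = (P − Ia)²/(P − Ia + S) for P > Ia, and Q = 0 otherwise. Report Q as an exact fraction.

NRCS table: pasture, good condition, soil group A → CN(II) = 39
CN(I) from CN(II)=39: (4.2·39)/(10 − 0.058·39) = 81900/3869 ≈ 21.168
S = 1000/(81900/3869) − 10 = 30500/819 in ≈ 37.241 in
Initial abstraction Ia = S/5 = (30500/819)/5 = 6100/819 ≈ 7.448 in
P = 5.400 ≤ Ia = 7.448 in: entire storm abstracted, Q = 0.

Q = 0 in ≈ 0.000 in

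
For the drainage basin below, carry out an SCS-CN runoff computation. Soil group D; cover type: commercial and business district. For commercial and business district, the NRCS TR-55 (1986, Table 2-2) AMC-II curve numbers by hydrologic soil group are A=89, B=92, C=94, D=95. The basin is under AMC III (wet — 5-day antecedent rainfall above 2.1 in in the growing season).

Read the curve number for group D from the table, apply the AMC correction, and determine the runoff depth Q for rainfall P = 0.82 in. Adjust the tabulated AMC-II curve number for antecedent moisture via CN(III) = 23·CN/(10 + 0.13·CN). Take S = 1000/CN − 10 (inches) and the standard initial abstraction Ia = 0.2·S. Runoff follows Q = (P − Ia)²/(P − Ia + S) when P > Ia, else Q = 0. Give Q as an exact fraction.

Q = 286184889/478886450 in ≈ 0.598 in

NRCS table: commercial and business district, soil group D → CN(II) = 95
CN(III) from CN(II)=95: (23·95)/(10 + 0.13·95) = 43700/447 ≈ 97.763
S = 1000/(43700/447) − 10 = 100/437 in ≈ 0.229 in
Initial abstraction Ia = S/5 = (100/437)/5 = 20/437 ≈ 0.046 in
Excess rainfall: 0.820 − 0.046 = 0.774 in; P > Ia so Q > 0
Q = (16917/21850)²/((16917/21850) + 100/437) = (286184889/477422500)/(21917/21850) = 286184889/478886450 in ≈ 0.598 in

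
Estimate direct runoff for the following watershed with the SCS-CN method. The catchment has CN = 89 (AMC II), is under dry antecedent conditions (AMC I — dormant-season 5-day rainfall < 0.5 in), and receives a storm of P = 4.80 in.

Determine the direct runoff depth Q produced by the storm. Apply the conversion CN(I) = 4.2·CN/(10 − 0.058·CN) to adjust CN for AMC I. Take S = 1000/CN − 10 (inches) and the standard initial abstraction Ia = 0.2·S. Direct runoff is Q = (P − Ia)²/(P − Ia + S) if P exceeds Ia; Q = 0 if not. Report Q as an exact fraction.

Dry (AMC I): CN(I) = 4.2·89/(10 − 0.058·89) = (1869/5)/(2419/500) = 186900/2419 ≈ 77.263
S = 1000/(186900/2419) − 10 = 5500/1869 in ≈ 2.943 in
Initial abstraction Ia = S/5 = (5500/1869)/5 = 1100/1869 ≈ 0.589 in
Since P=4.800 > Ia=0.589: effective rainfall P−Ia = 39356/9345 in
Runoff Q = (P−Ia)²/(P−Ia+S) = (4.211)²/(4.211+2.943) = 193611842/78096165 ≈ 2.479 in

Q = 193611842/78096165 in ≈ 2.479 in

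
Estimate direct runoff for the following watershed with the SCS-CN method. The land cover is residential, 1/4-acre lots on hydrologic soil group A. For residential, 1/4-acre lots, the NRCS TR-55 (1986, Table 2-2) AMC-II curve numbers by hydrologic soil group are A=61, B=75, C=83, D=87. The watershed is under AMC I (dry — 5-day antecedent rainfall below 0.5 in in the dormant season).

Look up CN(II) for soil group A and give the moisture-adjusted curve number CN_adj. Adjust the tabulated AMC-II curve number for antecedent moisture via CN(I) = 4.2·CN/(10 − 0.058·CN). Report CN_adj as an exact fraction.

CN_adj = 42700/1077 ≈ 39.647

NRCS table: residential, 1/4-acre lots, soil group A → CN(II) = 61
Adjust CN=61 to AMC I: 4.2·61/(10 − 0.058·61) → (1281/5) ÷ (3231/500) = 42700/1077 ≈ 39.647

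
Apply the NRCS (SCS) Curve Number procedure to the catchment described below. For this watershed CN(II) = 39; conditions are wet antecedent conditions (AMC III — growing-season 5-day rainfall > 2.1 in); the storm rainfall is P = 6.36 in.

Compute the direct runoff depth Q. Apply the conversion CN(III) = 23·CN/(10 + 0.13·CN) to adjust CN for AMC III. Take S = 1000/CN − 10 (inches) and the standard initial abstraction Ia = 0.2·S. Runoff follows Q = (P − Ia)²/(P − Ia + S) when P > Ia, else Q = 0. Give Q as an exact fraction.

Adjust CN=39 to AMC III: 23·39/(10 + 0.13·39) → 897 ÷ (1507/100) = 89700/1507 ≈ 59.522
S = 1000/(89700/1507) − 10 = 6100/897 in ≈ 6.800 in
Ia = 0.2·(6100/897) = 1220/897 in ≈ 1.360 in
Since P=6.360 > Ia=1.360: effective rainfall P−Ia = 112123/22425 in
Q: (112123/22425)² ÷ (264623/22425) = 12571567129/5934170775 in (≈ 2.119 in)

Q = 12571567129/5934170775 in ≈ 2.119 in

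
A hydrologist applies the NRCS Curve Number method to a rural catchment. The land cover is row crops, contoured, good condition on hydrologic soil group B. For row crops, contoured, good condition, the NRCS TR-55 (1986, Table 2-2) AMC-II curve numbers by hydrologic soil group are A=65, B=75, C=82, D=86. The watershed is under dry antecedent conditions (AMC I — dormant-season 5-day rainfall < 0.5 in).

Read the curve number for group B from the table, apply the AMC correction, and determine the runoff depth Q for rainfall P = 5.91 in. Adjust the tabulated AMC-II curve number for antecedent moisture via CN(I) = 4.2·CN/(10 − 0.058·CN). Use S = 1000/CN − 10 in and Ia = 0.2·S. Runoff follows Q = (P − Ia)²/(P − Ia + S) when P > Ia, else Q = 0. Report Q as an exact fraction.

NRCS table: row crops, contoured, good condition, soil group B → CN(II) = 75
Dry (AMC I): CN(I) = 4.2·75/(10 − 0.058·75) = 315/(113/20) = 6300/113 ≈ 55.752
Max retention: S = 1000/(6300/113) − 10 = 500/63 in (≈ 7.937 in)
Initial abstraction Ia = S/5 = (500/63)/5 = 100/63 ≈ 1.587 in
P − Ia = 5.910 − 1.587 = 27233/6300 ≈ 4.323 in (> 0, runoff occurs)
Runoff Q = (P−Ia)²/(P−Ia+S) = (4.323)²/(4.323+7.937) = 741636289/486567900 ≈ 1.524 in

Q = 741636289/486567900 in ≈ 1.524 in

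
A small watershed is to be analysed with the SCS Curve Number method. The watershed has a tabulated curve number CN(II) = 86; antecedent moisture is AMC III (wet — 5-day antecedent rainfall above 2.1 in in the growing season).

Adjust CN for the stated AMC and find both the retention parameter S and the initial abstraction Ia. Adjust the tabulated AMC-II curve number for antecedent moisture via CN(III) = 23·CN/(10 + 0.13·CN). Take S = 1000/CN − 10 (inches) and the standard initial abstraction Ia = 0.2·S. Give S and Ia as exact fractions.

CN(III) from CN(II)=86: (23·86)/(10 + 0.13·86) = 98900/1059 ≈ 93.390
Max retention: S = 1000/(98900/1059) − 10 = 700/989 in (≈ 0.708 in)
Ia = 0.2S: 0.2·0.708 = 0.142 in (exactly 140/989)

S = 700/989 in ≈ 0.708 in; Ia = 140/989 in ≈ 0.142 in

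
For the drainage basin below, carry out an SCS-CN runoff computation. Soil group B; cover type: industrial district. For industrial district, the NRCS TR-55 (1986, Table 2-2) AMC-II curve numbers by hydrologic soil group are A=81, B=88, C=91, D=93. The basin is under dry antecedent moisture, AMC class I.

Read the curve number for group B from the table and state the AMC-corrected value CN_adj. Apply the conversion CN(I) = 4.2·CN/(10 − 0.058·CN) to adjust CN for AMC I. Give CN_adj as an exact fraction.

CN_adj = 3850/51 ≈ 75.490

NRCS table: industrial district, soil group B → CN(II) = 88
Dry (AMC I): CN(I) = 4.2·88/(10 − 0.058·88) = (1848/5)/(612/125) = 3850/51 ≈ 75.490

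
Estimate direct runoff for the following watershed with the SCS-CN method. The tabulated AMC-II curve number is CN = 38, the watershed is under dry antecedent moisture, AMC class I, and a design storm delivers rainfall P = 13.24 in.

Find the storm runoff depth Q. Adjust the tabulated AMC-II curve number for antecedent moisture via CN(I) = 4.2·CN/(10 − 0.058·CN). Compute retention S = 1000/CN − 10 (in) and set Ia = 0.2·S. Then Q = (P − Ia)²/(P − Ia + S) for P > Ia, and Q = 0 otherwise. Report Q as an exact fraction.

CN(I) from CN(II)=38: (4.2·38)/(10 − 0.058·38) = 39900/1949 ≈ 20.472
S = 1000/(39900/1949) − 10 = 15500/399 in ≈ 38.847 in
Ia = 0.2S: 0.2·38.847 = 7.769 in (exactly 3100/399)
Since P=13.240 > Ia=7.769: effective rainfall P−Ia = 54569/9975 in
Q: (54569/9975)² ÷ (442069/9975) = 2977775761/4409638275 in (≈ 0.675 in)

Q = 2977775761/4409638275 in ≈ 0.675 in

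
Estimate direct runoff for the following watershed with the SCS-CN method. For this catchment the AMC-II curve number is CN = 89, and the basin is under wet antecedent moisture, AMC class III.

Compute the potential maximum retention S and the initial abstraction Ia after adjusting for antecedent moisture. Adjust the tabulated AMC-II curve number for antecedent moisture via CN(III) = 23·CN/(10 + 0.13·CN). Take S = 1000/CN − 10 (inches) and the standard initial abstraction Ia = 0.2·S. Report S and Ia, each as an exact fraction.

CN(III) from CN(II)=89: (23·89)/(10 + 0.13·89) = 204700/2157 ≈ 94.900
Retention S: 1000/CN − 10 with CN=94.900 → S = 1100/2047 ≈ 0.537 in
Ia = 0.2·(1100/2047) = 220/2047 in ≈ 0.107 in

S = 1100/2047 in ≈ 0.537 in; Ia = 220/2047 in ≈ 0.107 in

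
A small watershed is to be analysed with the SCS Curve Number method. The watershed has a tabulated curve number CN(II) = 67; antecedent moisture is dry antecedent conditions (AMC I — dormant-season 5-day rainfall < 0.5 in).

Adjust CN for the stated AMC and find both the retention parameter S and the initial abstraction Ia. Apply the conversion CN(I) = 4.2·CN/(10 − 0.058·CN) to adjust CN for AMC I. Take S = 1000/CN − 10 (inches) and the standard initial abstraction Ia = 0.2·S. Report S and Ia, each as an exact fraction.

S = 5500/469 in ≈ 11.727 in; Ia = 1100/469 in ≈ 2.345 in

Dry (AMC I): CN(I) = 4.2·67/(10 − 0.058·67) = (1407/5)/(3057/500) = 46900/1019 ≈ 46.026
Max retention: S = 1000/(46900/1019) − 10 = 5500/469 in (≈ 11.727 in)
Ia = 0.2·(5500/469) = 1100/469 in ≈ 2.345 in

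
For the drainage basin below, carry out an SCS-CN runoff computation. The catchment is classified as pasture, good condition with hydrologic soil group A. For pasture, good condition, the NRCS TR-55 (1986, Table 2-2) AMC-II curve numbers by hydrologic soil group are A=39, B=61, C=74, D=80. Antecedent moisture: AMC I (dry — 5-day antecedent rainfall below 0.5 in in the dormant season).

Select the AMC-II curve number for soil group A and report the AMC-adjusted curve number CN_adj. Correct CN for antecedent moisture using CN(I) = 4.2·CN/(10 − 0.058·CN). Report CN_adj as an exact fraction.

NRCS table: pasture, good condition, soil group A → CN(II) = 39
Adjust CN=39 to AMC I: 4.2·39/(10 − 0.058·39) → (819/5) ÷ (3869/500) = 81900/3869 ≈ 21.168

CN_adj = 81900/3869 ≈ 21.168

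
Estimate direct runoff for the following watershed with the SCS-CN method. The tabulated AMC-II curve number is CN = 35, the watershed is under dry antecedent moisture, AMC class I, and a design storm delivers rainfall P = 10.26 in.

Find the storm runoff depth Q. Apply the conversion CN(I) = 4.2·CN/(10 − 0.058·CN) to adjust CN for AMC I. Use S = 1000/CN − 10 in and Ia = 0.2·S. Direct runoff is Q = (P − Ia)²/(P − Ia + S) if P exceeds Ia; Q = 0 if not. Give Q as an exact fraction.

Q = 108388921/2465270850 in ≈ 0.044 in

Adjust CN=35 to AMC I: 4.2·35/(10 − 0.058·35) → 147 ÷ (797/100) = 14700/797 ≈ 18.444
Max retention: S = 1000/(14700/797) − 10 = 6500/147 in (≈ 44.218 in)
Ia = 0.2S: 0.2·44.218 = 8.844 in (exactly 1300/147)
P − Ia = 10.260 − 8.844 = 10411/7350 ≈ 1.416 in (> 0, runoff occurs)
Runoff Q = (P−Ia)²/(P−Ia+S) = (1.416)²/(1.416+44.218) = 108388921/2465270850 ≈ 0.044 in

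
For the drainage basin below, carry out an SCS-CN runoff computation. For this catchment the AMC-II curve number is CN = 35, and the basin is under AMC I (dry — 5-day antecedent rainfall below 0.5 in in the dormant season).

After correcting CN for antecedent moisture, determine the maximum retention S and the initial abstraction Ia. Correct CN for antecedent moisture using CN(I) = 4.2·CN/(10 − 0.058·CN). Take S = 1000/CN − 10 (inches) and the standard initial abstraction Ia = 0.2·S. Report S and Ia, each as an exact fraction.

S = 6500/147 in ≈ 44.218 in; Ia = 1300/147 in ≈ 8.844 in

Adjust CN=35 to AMC I: 4.2·35/(10 − 0.058·35) → 147 ÷ (797/100) = 14700/797 ≈ 18.444
Retention S: 1000/CN − 10 with CN=18.444 → S = 6500/147 ≈ 44.218 in
Ia = 0.2S: 0.2·44.218 = 8.844 in (exactly 1300/147)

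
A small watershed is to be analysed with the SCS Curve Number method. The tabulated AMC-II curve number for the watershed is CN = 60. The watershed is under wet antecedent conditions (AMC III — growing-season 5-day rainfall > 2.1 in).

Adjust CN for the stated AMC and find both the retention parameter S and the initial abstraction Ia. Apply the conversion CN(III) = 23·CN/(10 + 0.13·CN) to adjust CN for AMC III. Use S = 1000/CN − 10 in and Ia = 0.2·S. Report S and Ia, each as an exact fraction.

Adjust CN=60 to AMC III: 23·60/(10 + 0.13·60) → 1380 ÷ (89/5) = 6900/89 ≈ 77.528
Max retention: S = 1000/(6900/89) − 10 = 200/69 in (≈ 2.899 in)
Ia = 0.2·(200/69) = 40/69 in ≈ 0.580 in

S = 200/69 in ≈ 2.899 in; Ia = 40/69 in ≈ 0.580 in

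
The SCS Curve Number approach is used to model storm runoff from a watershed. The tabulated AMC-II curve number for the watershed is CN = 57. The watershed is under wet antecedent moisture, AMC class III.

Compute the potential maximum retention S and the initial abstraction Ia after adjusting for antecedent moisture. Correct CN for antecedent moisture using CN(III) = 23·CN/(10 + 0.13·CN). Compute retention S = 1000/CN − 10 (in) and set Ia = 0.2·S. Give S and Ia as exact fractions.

CN(III) from CN(II)=57: (23·57)/(10 + 0.13·57) = 131100/1741 ≈ 75.302
Retention S: 1000/CN − 10 with CN=75.302 → S = 4300/1311 ≈ 3.280 in
Initial abstraction Ia = S/5 = (4300/1311)/5 = 860/1311 ≈ 0.656 in

S = 4300/1311 in ≈ 3.280 in; Ia = 860/1311 in ≈ 0.656 in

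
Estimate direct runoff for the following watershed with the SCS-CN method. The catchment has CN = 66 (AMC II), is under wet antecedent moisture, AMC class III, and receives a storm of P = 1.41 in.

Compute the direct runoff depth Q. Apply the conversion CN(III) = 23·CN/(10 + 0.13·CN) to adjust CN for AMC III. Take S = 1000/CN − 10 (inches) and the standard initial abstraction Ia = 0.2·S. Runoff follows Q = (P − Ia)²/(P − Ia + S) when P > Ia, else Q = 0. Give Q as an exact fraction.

Adjust CN=66 to AMC III: 23·66/(10 + 0.13·66) → 1518 ÷ (929/50) = 75900/929 ≈ 81.701
S = 1000/(75900/929) − 10 = 1700/759 in ≈ 2.240 in
Ia = 0.2·(1700/759) = 340/759 in ≈ 0.448 in
P − Ia = 1.410 − 0.448 = 73019/75900 ≈ 0.962 in (> 0, runoff occurs)
Q = (73019/75900)²/((73019/75900) + 1700/759) = (5331774361/5760810000)/(243019/75900) = 5331774361/18445142100 in ≈ 0.289 in

Q = 5331774361/18445142100 in ≈ 0.289 in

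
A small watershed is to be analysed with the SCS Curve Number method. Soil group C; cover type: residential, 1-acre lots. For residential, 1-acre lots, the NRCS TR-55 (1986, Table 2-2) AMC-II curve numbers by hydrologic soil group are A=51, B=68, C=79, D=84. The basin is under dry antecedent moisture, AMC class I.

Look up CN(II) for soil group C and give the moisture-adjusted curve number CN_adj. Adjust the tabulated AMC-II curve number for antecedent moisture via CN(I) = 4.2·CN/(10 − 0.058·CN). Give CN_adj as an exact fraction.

CN_adj = 7900/129 ≈ 61.240

NRCS table: residential, 1-acre lots, soil group C → CN(II) = 79
Adjust CN=79 to AMC I: 4.2·79/(10 − 0.058·79) → (1659/5) ÷ (2709/500) = 7900/129 ≈ 61.240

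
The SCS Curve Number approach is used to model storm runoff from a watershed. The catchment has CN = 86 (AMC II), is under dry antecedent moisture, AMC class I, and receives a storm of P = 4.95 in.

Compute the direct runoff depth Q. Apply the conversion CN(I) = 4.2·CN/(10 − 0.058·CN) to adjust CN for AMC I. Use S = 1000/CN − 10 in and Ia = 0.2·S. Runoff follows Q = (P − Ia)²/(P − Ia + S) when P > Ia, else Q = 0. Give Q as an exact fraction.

Q = 116014441/53589180 in ≈ 2.165 in

Adjust CN=86 to AMC I: 4.2·86/(10 − 0.058·86) → (1806/5) ÷ (1253/250) = 12900/179 ≈ 72.067
Retention S: 1000/CN − 10 with CN=72.067 → S = 500/129 ≈ 3.876 in
Ia = 0.2S: 0.2·3.876 = 0.775 in (exactly 100/129)
Since P=4.950 > Ia=0.775: effective rainfall P−Ia = 10771/2580 in
Q: (10771/2580)² ÷ (20771/2580) = 116014441/53589180 in (≈ 2.165 in)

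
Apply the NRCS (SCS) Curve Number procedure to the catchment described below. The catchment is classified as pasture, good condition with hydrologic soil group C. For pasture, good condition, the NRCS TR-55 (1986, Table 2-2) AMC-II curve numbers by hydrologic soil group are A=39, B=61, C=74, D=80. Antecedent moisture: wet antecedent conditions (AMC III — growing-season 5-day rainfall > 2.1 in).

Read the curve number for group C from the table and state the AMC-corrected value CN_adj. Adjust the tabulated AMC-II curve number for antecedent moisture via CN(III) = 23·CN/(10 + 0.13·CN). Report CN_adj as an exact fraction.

NRCS table: pasture, good condition, soil group C → CN(II) = 74
Adjust CN=74 to AMC III: 23·74/(10 + 0.13·74) → 1702 ÷ (981/50) = 85100/981 ≈ 86.748

CN_adj = 85100/981 ≈ 86.748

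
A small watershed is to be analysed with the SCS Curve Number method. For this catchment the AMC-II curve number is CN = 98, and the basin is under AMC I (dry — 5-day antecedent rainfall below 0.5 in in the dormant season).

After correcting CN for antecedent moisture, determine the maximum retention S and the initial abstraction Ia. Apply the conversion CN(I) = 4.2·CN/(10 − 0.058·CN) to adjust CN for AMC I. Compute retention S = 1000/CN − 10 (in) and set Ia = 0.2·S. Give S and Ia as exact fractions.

S = 500/1029 in ≈ 0.486 in; Ia = 100/1029 in ≈ 0.097 in

CN(I) from CN(II)=98: (4.2·98)/(10 − 0.058·98) = 102900/1079 ≈ 95.366
Max retention: S = 1000/(102900/1079) − 10 = 500/1029 in (≈ 0.486 in)
Ia = 0.2S: 0.2·0.486 = 0.097 in (exactly 100/1029)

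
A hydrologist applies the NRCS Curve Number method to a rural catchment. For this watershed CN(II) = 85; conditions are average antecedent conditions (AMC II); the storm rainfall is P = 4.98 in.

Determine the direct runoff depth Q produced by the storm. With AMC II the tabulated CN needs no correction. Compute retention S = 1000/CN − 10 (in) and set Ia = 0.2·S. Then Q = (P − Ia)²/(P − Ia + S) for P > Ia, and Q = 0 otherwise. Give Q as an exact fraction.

Q = 5156163/1539350 in ≈ 3.350 in

AMC II — tabulated CN = 85 applies directly.
Max retention: S = 1000/85 − 10 = 30/17 in (≈ 1.765 in)
Initial abstraction Ia = S/5 = (30/17)/5 = 6/17 ≈ 0.353 in
P − Ia = 4.980 − 0.353 = 3933/850 ≈ 4.627 in (> 0, runoff occurs)
Runoff Q = (P−Ia)²/(P−Ia+S) = (4.627)²/(4.627+1.765) = 5156163/1539350 ≈ 3.350 in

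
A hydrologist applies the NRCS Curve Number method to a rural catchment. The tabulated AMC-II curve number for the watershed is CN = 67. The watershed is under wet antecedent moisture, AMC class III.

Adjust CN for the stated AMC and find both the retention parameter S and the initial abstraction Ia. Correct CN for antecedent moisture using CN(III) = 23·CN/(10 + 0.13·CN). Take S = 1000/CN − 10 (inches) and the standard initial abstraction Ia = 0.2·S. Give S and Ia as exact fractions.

Wet (AMC III): CN(III) = 23·67/(10 + 0.13·67) = 1541/(1871/100) = 154100/1871 ≈ 82.362
Max retention: S = 1000/(154100/1871) − 10 = 3300/1541 in (≈ 2.141 in)
Ia = 0.2·(3300/1541) = 660/1541 in ≈ 0.428 in

S = 3300/1541 in ≈ 2.141 in; Ia = 660/1541 in ≈ 0.428 in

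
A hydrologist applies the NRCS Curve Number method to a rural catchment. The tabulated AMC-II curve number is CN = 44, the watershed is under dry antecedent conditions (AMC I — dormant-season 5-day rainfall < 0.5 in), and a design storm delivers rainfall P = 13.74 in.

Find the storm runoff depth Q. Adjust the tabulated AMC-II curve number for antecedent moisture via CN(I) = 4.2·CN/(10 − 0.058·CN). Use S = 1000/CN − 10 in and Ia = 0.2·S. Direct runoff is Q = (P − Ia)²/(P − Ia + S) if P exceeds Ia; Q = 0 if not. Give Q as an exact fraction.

Dry (AMC I): CN(I) = 4.2·44/(10 − 0.058·44) = (924/5)/(931/125) = 3300/133 ≈ 24.812
Max retention: S = 1000/(3300/133) − 10 = 1000/33 in (≈ 30.303 in)
Ia = 0.2S: 0.2·30.303 = 6.061 in (exactly 200/33)
Since P=13.740 > Ia=6.061: effective rainfall P−Ia = 12671/1650 in
Q = (12671/1650)²/((12671/1650) + 1000/33) = (160554241/2722500)/(62671/1650) = 160554241/103407150 in ≈ 1.553 in

Q = 160554241/103407150 in ≈ 1.553 in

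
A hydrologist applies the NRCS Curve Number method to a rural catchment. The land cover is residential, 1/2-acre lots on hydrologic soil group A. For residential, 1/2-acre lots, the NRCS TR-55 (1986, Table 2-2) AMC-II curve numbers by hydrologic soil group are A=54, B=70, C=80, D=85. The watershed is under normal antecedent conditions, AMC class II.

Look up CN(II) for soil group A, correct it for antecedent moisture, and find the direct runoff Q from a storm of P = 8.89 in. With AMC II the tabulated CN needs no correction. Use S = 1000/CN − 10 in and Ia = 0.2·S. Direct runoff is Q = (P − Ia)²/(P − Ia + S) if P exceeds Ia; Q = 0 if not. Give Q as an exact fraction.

NRCS table: residential, 1/2-acre lots, soil group A → CN(II) = 54
AMC II — tabulated CN = 54 applies directly.
Retention S: 1000/CN − 10 with CN=54.000 → S = 230/27 ≈ 8.519 in
Ia = 0.2·(230/27) = 46/27 in ≈ 1.704 in
P − Ia = 8.890 − 1.704 = 19403/2700 ≈ 7.186 in (> 0, runoff occurs)
Runoff Q = (P−Ia)²/(P−Ia+S) = (7.186)²/(7.186+8.519) = 376476409/114488100 ≈ 3.288 in

Q = 376476409/114488100 in ≈ 3.288 in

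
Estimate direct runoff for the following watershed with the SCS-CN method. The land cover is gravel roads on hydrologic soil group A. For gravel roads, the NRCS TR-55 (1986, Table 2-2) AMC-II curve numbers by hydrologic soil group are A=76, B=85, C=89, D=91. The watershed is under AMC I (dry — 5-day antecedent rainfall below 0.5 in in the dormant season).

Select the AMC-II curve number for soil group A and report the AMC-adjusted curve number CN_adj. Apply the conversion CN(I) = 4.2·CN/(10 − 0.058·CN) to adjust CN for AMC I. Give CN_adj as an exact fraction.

CN_adj = 13300/233 ≈ 57.082

NRCS table: gravel roads, soil group A → CN(II) = 76
CN(I) from CN(II)=76: (4.2·76)/(10 − 0.058·76) = 13300/233 ≈ 57.082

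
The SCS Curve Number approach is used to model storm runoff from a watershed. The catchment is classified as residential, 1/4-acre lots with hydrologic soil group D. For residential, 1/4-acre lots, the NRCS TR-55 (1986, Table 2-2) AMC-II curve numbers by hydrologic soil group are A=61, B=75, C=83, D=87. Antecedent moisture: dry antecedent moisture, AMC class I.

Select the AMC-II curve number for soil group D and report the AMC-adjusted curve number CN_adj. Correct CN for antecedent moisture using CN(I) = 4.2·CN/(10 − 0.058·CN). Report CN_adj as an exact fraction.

CN_adj = 182700/2477 ≈ 73.759

NRCS table: residential, 1/4-acre lots, soil group D → CN(II) = 87
Adjust CN=87 to AMC I: 4.2·87/(10 − 0.058·87) → (1827/5) ÷ (2477/500) = 182700/2477 ≈ 73.759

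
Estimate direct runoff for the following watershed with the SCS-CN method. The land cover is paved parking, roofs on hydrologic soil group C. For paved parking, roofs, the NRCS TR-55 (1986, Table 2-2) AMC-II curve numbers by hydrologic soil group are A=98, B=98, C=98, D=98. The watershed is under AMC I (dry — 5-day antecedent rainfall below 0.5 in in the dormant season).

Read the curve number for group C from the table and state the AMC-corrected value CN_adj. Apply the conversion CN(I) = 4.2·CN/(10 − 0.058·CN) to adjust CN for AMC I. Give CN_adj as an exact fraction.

NRCS table: paved parking, roofs, soil group C → CN(II) = 98
Dry (AMC I): CN(I) = 4.2·98/(10 − 0.058·98) = (2058/5)/(1079/250) = 102900/1079 ≈ 95.366

CN_adj = 102900/1079 ≈ 95.366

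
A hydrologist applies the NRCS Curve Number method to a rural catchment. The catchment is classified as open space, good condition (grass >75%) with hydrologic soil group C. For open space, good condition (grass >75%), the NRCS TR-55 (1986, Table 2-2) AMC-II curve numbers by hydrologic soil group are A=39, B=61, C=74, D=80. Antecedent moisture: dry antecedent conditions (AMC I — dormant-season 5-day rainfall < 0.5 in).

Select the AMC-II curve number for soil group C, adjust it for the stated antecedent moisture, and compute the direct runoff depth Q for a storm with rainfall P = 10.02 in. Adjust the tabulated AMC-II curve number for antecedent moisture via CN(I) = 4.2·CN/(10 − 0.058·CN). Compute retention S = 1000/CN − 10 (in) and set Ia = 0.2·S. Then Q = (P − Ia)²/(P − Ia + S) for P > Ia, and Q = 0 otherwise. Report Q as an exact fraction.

NRCS table: open space, good condition (grass >75%), soil group C → CN(II) = 74
Adjust CN=74 to AMC I: 4.2·74/(10 − 0.058·74) → (1554/5) ÷ (1427/250) = 77700/1427 ≈ 54.450
Max retention: S = 1000/(77700/1427) − 10 = 6500/777 in (≈ 8.366 in)
Initial abstraction Ia = S/5 = (6500/777)/5 = 1300/777 ≈ 1.673 in
Since P=10.020 > Ia=1.673: effective rainfall P−Ia = 324277/38850 in
Runoff Q = (P−Ia)²/(P−Ia+S) = (8.347)²/(8.347+8.366) = 105155572729/25224411450 ≈ 4.169 in

Q = 105155572729/25224411450 in ≈ 4.169 in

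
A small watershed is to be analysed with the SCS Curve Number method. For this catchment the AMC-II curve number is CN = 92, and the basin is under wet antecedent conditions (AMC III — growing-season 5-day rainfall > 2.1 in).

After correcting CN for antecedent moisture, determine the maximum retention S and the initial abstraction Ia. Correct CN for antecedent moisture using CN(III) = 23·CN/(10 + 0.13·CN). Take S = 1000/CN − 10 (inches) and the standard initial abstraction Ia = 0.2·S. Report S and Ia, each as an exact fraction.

CN(III) from CN(II)=92: (23·92)/(10 + 0.13·92) = 52900/549 ≈ 96.357
S = 1000/(52900/549) − 10 = 200/529 in ≈ 0.378 in
Ia = 0.2S: 0.2·0.378 = 0.076 in (exactly 40/529)

S = 200/529 in ≈ 0.378 in; Ia = 40/529 in ≈ 0.076 in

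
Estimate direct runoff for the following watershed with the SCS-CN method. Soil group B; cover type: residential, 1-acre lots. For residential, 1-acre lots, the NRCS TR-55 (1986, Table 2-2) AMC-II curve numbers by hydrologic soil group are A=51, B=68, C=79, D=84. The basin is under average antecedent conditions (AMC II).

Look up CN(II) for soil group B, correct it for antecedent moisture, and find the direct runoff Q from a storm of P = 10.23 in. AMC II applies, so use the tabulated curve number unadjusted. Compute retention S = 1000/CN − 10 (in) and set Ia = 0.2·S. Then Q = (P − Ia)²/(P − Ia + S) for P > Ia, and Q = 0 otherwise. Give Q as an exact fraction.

NRCS table: residential, 1-acre lots, soil group B → CN(II) = 68
CN(II) = 68; AMC II needs no correction.
S = 1000/68 − 10 = 80/17 in ≈ 4.706 in
Initial abstraction Ia = S/5 = (80/17)/5 = 16/17 ≈ 0.941 in
Excess rainfall: 10.230 − 0.941 = 9.289 in; P > Ia so Q > 0
Runoff Q = (P−Ia)²/(P−Ia+S) = (9.289)²/(9.289+4.706) = 249355681/40444700 ≈ 6.165 in

Q = 249355681/40444700 in ≈ 6.165 in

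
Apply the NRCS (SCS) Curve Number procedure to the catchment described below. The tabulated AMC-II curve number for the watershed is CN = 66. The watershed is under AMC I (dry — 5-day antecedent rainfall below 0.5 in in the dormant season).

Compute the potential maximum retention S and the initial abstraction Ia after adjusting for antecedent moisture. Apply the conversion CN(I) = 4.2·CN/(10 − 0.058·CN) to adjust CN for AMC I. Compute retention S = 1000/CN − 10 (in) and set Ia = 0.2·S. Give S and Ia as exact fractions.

S = 8500/693 in ≈ 12.266 in; Ia = 1700/693 in ≈ 2.453 in

Adjust CN=66 to AMC I: 4.2·66/(10 − 0.058·66) → (1386/5) ÷ (1543/250) = 69300/1543 ≈ 44.913
Max retention: S = 1000/(69300/1543) − 10 = 8500/693 in (≈ 12.266 in)
Ia = 0.2·(8500/693) = 1700/693 in ≈ 2.453 in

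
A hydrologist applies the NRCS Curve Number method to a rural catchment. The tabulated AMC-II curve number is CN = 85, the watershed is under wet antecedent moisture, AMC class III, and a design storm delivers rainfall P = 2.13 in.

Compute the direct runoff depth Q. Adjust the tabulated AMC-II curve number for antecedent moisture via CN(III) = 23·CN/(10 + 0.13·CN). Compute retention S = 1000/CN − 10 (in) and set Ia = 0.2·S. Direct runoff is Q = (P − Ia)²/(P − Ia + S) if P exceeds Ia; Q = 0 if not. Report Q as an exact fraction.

Q = 1990887363/1398255100 in ≈ 1.424 in

Wet (AMC III): CN(III) = 23·85/(10 + 0.13·85) = 1955/(421/20) = 39100/421 ≈ 92.874
Max retention: S = 1000/(39100/421) − 10 = 300/391 in (≈ 0.767 in)
Ia = 0.2·(300/391) = 60/391 in ≈ 0.153 in
P − Ia = 2.130 − 0.153 = 77283/39100 ≈ 1.977 in (> 0, runoff occurs)
Q: (77283/39100)² ÷ (107283/39100) = 1990887363/1398255100 in (≈ 1.424 in)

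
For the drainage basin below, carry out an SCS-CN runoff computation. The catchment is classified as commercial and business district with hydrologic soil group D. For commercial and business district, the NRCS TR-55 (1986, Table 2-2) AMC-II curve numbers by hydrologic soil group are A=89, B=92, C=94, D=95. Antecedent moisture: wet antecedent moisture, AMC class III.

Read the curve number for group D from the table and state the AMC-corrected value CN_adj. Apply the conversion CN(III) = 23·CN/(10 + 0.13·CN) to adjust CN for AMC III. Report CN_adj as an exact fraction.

NRCS table: commercial and business district, soil group D → CN(II) = 95
CN(III) from CN(II)=95: (23·95)/(10 + 0.13·95) = 43700/447 ≈ 97.763

CN_adj = 43700/447 ≈ 97.763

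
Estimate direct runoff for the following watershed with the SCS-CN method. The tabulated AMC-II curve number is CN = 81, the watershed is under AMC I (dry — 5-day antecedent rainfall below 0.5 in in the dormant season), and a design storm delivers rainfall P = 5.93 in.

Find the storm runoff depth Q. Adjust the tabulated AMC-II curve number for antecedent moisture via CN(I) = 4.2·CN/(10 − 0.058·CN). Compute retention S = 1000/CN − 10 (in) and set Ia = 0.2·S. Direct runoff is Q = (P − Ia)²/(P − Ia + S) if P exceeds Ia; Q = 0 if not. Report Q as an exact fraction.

Q = 670258228249/300854679300 in ≈ 2.228 in

Dry (AMC I): CN(I) = 4.2·81/(10 − 0.058·81) = (1701/5)/(2651/500) = 170100/2651 ≈ 64.164
Max retention: S = 1000/(170100/2651) − 10 = 9500/1701 in (≈ 5.585 in)
Ia = 0.2·(9500/1701) = 1900/1701 in ≈ 1.117 in
P − Ia = 5.930 − 1.117 = 818693/170100 ≈ 4.813 in (> 0, runoff occurs)
Q = (818693/170100)²/((818693/170100) + 9500/1701) = (670258228249/28934010000)/(1768693/170100) = 670258228249/300854679300 in ≈ 2.228 in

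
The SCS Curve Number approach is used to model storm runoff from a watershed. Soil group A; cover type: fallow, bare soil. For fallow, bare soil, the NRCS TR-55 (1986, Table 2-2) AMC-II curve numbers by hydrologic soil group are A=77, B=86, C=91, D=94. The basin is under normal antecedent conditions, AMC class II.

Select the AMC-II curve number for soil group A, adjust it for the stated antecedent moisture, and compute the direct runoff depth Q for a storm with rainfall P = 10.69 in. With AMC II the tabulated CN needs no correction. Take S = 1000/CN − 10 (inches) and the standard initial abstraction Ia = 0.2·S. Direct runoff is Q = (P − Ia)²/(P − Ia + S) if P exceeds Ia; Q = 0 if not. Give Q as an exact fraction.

Q = 6039310369/775490100 in ≈ 7.788 in

NRCS table: fallow, bare soil, soil group A → CN(II) = 77
Average conditions: CN = 77 (no AMC adjustment).
Max retention: S = 1000/77 − 10 = 230/77 in (≈ 2.987 in)
Initial abstraction Ia = S/5 = (230/77)/5 = 46/77 ≈ 0.597 in
Since P=10.690 > Ia=0.597: effective rainfall P−Ia = 77713/7700 in
Q: (77713/7700)² ÷ (100713/7700) = 6039310369/775490100 in (≈ 7.788 in)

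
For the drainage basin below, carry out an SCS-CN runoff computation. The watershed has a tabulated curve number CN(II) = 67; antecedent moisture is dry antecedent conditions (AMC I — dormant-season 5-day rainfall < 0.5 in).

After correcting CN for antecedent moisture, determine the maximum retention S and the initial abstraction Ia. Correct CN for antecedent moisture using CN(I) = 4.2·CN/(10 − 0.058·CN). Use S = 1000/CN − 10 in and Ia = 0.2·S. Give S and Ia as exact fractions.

Adjust CN=67 to AMC I: 4.2·67/(10 − 0.058·67) → (1407/5) ÷ (3057/500) = 46900/1019 ≈ 46.026
Retention S: 1000/CN − 10 with CN=46.026 → S = 5500/469 ≈ 11.727 in
Ia = 0.2S: 0.2·11.727 = 2.345 in (exactly 1100/469)

S = 5500/469 in ≈ 11.727 in; Ia = 1100/469 in ≈ 2.345 in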